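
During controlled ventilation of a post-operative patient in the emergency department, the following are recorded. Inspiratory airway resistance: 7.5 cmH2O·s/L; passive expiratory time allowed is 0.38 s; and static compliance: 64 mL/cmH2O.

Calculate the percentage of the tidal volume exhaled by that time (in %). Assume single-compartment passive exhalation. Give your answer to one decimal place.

54.7

τ = R × C = 7.5 × 64 mL/cmH2O = 7.5 × 0.064 L/cmH2O = 0.48 s.
Passive exhalation: V(t)/V₀ = e^(−t/τ) = e^(−0.38/0.48) = 0.4531.
Fraction exhaled = 1 − 0.4531 = 0.5469 → 54.69%.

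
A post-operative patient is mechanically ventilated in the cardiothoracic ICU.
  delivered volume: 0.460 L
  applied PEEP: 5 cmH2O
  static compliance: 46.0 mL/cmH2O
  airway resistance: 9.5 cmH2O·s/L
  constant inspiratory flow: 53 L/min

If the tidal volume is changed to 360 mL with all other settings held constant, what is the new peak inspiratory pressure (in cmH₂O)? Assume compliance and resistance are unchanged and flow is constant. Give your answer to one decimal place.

Flow: 53 L/min ÷ 60 = 0.8833 L/s.
PIP = Vt/C + R·V̇ + PEEP (constant-flow equation of motion).
Only the elastic term changes: ΔPIP = ΔVt / C = (360 − 460) / 46.0 = -2.174 cmH2O.
Original PIP = 460/46.0 + 9.5×0.8833 + 5 = 23.391 cmH2O; new PIP = 23.391 + (-2.174) = 21.217 cmH2O.

21.2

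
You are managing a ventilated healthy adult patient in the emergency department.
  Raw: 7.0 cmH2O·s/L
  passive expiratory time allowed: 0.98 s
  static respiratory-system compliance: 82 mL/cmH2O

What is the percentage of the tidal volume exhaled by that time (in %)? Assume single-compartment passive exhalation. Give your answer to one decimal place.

τ = R × C = 7.0 × 82 mL/cmH2O = 7.0 × 0.082 L/cmH2O = 0.574 s.
Passive exhalation: V(t)/V₀ = e^(−t/τ) = e^(−0.98/0.574) = 0.1814.
Fraction exhaled = 1 − 0.1814 = 0.8186 → 81.86%.

81.9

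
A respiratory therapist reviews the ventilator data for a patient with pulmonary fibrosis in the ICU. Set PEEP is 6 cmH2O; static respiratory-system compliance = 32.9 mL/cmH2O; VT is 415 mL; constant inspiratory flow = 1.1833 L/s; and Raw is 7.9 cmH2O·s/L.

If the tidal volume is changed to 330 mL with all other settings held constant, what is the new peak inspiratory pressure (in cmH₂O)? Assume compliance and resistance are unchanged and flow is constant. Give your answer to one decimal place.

25.4

PIP = Vt/C + R·V̇ + PEEP (constant-flow equation of motion).
Only the elastic term changes: ΔPIP = ΔVt / C = (330 − 415) / 32.9 = -2.584 cmH2O.
Original PIP = 415/32.9 + 7.9×1.1833 + 6 = 27.962 cmH2O; new PIP = 27.962 + (-2.584) = 25.378 cmH2O.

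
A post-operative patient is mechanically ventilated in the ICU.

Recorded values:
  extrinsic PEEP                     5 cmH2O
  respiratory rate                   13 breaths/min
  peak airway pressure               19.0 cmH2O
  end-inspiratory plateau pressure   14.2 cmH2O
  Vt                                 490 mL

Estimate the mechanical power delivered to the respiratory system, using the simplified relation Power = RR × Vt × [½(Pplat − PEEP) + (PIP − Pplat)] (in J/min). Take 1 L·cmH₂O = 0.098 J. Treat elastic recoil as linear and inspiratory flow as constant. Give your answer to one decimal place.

5.9

Per-breath work = Vt × [½(Pplat−PEEP) + (PIP−Pplat)] = 0.490 × [0.5×9.2 + 4.8] = 0.490 × 9.4 = 4.606 L·cmH2O.
Power = 13 × 4.606 = 59.878 L·cmH2O/min.
× 0.098 J/(L·cmH2O) → 5.868 J/min.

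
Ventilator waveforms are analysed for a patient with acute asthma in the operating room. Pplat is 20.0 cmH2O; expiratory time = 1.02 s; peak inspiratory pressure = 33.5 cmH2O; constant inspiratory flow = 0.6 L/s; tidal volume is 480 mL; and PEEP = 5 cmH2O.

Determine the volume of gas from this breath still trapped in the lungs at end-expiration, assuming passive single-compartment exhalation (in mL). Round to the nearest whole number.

R = (PIP − Pplat)/V̇ = (33.5 − 20.0) / 0.6 = 13.5/0.6 = 22.5 cmH2O·s/L.
C = Vt/(Pplat − PEEP) = 480.0 / (20.0 − 5) = 480.0/15.0 = 32.0 mL/cmH2O.
τ = R × C = 22.5 × 0.032 L/cmH2O = 0.72 s.
Fraction remaining = e^(−Te/τ) = e^(−1.02/0.72) = 0.2425.
Trapped volume = 480.0 × 0.2425 = 116.4 mL.

116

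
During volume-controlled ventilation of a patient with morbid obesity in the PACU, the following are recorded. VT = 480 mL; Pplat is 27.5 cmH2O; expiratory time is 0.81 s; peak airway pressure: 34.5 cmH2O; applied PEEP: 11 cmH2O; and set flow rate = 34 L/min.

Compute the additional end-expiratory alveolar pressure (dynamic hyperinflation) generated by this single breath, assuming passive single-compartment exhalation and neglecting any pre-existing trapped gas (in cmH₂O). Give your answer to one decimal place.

1.7

Flow: 34 L/min ÷ 60 = 0.5667 L/s.
R = (PIP − Pplat)/V̇ = (34.5 − 27.5) / 0.5667 = 7.0/0.5667 = 12.352 cmH2O·s/L.
C = Vt/(Pplat − PEEP) = 480.0 / (27.5 − 11) = 480.0/16.5 = 29.091 mL/cmH2O.
τ = R × C = 12.352 × 0.02909 L/cmH2O = 0.3593 s.
Fraction remaining = e^(−Te/τ) = e^(−0.81/0.3593) = 0.1049; trapped volume = 480.0 × 0.1049 = 50.352 mL.
Additional alveolar pressure from trapping ≈ V_trapped / C = 50.352 / 29.091 = 1.731 cmH2O.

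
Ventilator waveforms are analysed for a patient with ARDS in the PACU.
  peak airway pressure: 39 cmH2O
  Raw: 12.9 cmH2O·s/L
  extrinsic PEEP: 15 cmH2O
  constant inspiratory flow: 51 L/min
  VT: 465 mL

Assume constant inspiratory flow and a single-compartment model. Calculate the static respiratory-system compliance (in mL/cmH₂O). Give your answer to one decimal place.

Flow: 51 L/min ÷ 60 = 0.85 L/s.
Equation of motion (constant flow): PIP = Vt/C + R·V̇ + PEEP.
Vt/C = PIP − R·V̇ − PEEP = 39 − 12.9×0.85 − 15 = 39 − 10.965 − 15 = 13.035 cmH2O.
C = Vt / 13.035 = 465 / 13.035 = 35.673 mL/cmH2O.

35.7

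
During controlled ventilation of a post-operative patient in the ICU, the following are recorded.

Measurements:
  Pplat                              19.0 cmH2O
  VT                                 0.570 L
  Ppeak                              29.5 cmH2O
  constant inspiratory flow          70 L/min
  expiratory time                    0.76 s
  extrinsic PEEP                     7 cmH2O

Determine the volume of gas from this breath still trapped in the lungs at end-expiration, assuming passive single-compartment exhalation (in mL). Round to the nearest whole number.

Flow: 70 L/min ÷ 60 = 1.1667 L/s.
R = (PIP − Pplat)/V̇ = (29.5 − 19.0) / 1.1667 = 10.5/1.1667 = 9.0 cmH2O·s/L.
C = Vt/(Pplat − PEEP) = 570.0 / (19.0 − 7) = 570.0/12.0 = 47.5 mL/cmH2O.
τ = R × C = 9.0 × 0.0475 L/cmH2O = 0.4275 s.
Fraction remaining = e^(−Te/τ) = e^(−0.76/0.4275) = 0.169.
Trapped volume = 570.0 × 0.169 = 96.33 mL.

96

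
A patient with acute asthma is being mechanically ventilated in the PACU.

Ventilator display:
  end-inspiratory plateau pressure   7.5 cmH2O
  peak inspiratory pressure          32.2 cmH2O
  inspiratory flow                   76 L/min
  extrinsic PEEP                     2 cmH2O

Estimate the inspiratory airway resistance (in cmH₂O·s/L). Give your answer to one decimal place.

Flow: 76 L/min ÷ 60 = 1.2667 L/s.
Raw = (PIP − Pplat) / flow = (32.2 − 7.5) / 1.2667 = 24.7 / 1.2667 = 19.499 cmH2O·s/L.

19.5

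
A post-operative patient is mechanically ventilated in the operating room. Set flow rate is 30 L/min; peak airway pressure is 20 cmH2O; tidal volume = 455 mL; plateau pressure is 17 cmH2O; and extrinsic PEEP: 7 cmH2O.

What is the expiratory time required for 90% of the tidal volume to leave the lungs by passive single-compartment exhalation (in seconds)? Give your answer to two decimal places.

0.63

Flow: 30 L/min ÷ 60 = 0.5 L/s.
R = (PIP − Pplat)/V̇ = (20 − 17) / 0.5 = 3.0/0.5 = 6.0 cmH2O·s/L.
C = Vt/(Pplat − PEEP) = 455.0 / (17 − 7) = 455.0/10.0 = 45.5 mL/cmH2O.
τ = R × C = 6.0 × 0.0455 L/cmH2O = 0.273 s.
t = −τ·ln(1 − 0.90) = −0.273·ln(0.1) = 0.6286 s.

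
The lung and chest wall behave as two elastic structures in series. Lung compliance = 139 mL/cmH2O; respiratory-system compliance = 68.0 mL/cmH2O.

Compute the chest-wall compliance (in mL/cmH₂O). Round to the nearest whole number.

133

1/Ccw = 1/Crs − 1/CL.
1/Ccw = 1/68.0 − 1/139 = 0.007512.
Ccw = 133.12 mL/cmH2O.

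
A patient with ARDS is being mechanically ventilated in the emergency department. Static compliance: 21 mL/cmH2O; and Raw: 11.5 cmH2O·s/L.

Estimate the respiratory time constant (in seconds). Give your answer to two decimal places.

τ = R × C = 11.5 × 21 mL/cmH2O = 11.5 × 0.021 L/cmH2O = 0.2415 s.

0.24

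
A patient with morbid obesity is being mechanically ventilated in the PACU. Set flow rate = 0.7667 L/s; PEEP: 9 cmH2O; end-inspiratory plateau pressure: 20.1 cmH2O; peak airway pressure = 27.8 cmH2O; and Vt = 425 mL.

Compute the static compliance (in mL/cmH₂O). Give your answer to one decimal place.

Cstat = Vt / (Pplat − PEEP) = 425 / (20.1 − 9) = 425 / 11.1 = 38.288 mL/cmH2O.

38.3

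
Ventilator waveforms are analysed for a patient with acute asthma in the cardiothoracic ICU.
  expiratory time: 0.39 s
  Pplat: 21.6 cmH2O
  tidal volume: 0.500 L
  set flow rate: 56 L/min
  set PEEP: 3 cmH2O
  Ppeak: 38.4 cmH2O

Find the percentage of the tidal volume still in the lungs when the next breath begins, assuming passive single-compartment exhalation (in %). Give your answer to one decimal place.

44.7

Flow: 56 L/min ÷ 60 = 0.9333 L/s.
R = (PIP − Pplat)/V̇ = (38.4 − 21.6) / 0.9333 = 16.8/0.9333 = 18.001 cmH2O·s/L.
C = Vt/(Pplat − PEEP) = 500.0 / (21.6 − 3) = 500.0/18.6 = 26.882 mL/cmH2O.
τ = R × C = 18.001 × 0.02688 L/cmH2O = 0.4839 s.
Fraction remaining at end-expiration = e^(−Te/τ) = e^(−0.39/0.4839) = 0.4467 → 44.67%.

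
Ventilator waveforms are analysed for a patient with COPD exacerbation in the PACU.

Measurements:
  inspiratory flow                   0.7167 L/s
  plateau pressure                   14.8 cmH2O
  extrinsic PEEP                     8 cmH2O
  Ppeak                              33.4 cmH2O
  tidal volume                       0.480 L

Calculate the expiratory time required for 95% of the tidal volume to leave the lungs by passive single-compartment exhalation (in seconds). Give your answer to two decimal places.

5.49

R = (PIP − Pplat)/V̇ = (33.4 − 14.8) / 0.7167 = 18.6/0.7167 = 25.952 cmH2O·s/L.
C = Vt/(Pplat − PEEP) = 480.0 / (14.8 − 8) = 480.0/6.8 = 70.588 mL/cmH2O.
τ = R × C = 25.952 × 0.07059 L/cmH2O = 1.832 s.
t = −τ·ln(1 − 0.95) = −1.832·ln(0.05) = 5.488 s.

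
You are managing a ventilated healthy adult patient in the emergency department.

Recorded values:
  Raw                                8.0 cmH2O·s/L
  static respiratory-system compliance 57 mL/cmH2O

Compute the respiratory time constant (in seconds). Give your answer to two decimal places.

0.46

τ = R × C = 8.0 × 57 mL/cmH2O = 8.0 × 0.057 L/cmH2O = 0.456 s.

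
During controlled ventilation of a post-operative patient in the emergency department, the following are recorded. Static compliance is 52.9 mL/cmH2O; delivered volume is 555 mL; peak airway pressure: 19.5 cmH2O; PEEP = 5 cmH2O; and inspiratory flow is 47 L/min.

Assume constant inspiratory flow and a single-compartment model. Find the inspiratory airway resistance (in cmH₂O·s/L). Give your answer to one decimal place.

5.1

Flow: 47 L/min ÷ 60 = 0.7833 L/s.
Equation of motion (constant flow): PIP = Vt/C + R·V̇ + PEEP.
R·V̇ = PIP − Vt/C − PEEP = 19.5 − 555/52.9 − 5 = 19.5 − 10.491 − 5 = 4.009 cmH2O.
R = 4.009 / 0.7833 = 5.118 cmH2O·s/L.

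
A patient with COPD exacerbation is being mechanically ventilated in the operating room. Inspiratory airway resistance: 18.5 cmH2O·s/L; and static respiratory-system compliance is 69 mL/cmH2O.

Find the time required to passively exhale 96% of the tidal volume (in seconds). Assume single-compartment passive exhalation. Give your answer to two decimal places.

τ = R × C = 18.5 × 69 mL/cmH2O = 18.5 × 0.069 L/cmH2O = 1.277 s.
Exhaled fraction f = 1 − e^(−t/τ) → t = −τ·ln(1 − f) = −1.277·ln(0.04) = 4.111 s.

4.11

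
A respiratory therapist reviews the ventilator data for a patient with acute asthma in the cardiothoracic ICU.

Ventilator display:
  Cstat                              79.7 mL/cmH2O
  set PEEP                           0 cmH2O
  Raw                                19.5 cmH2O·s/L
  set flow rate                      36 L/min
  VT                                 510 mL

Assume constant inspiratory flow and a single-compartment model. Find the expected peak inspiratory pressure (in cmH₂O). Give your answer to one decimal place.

18.1

Flow: 36 L/min ÷ 60 = 0.6 L/s.
Equation of motion (constant flow): PIP = Vt/C + R·V̇ + PEEP.
PIP = 510/79.7 + 19.5×0.6 + 0 = 6.399 + 11.7 + 0 = 18.099 cmH2O.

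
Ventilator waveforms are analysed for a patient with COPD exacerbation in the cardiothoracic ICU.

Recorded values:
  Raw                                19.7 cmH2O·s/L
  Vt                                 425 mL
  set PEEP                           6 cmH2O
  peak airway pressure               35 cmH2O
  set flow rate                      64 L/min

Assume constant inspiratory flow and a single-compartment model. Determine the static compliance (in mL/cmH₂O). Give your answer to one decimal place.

53.2

Flow: 64 L/min ÷ 60 = 1.0667 L/s.
Equation of motion (constant flow): PIP = Vt/C + R·V̇ + PEEP.
Vt/C = PIP − R·V̇ − PEEP = 35 − 19.7×1.0667 − 6 = 35 − 21.014 − 6 = 7.986 cmH2O.
C = Vt / 7.986 = 425 / 7.986 = 53.218 mL/cmH2O.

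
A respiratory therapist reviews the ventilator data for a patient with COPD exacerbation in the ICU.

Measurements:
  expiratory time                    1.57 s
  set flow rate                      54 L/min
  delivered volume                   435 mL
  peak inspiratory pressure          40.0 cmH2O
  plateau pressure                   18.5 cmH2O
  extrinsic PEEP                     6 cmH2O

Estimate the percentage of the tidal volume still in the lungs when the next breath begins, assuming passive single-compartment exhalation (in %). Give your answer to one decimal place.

15.1

Flow: 54 L/min ÷ 60 = 0.9 L/s.
R = (PIP − Pplat)/V̇ = (40.0 − 18.5) / 0.9 = 21.5/0.9 = 23.889 cmH2O·s/L.
C = Vt/(Pplat − PEEP) = 435.0 / (18.5 − 6) = 435.0/12.5 = 34.8 mL/cmH2O.
τ = R × C = 23.889 × 0.0348 L/cmH2O = 0.8313 s.
Fraction remaining at end-expiration = e^(−Te/τ) = e^(−1.57/0.8313) = 0.1513 → 15.13%.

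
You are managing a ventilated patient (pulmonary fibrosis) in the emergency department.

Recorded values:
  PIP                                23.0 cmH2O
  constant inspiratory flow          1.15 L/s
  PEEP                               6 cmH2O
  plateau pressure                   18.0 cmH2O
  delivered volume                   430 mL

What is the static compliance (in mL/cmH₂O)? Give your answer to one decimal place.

Cstat = Vt / (Pplat − PEEP) = 430 / (18.0 − 6) = 430 / 12.0 = 35.833 mL/cmH2O.

35.8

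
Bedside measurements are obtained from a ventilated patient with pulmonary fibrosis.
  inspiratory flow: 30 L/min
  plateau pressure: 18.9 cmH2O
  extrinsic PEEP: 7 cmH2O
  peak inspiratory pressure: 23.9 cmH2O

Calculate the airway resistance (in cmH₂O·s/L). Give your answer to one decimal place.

10.0

Flow: 30 L/min ÷ 60 = 0.5 L/s.
Raw = (PIP − Pplat) / flow = (23.9 − 18.9) / 0.5 = 5.0 / 0.5 = 10.0 cmH2O·s/L.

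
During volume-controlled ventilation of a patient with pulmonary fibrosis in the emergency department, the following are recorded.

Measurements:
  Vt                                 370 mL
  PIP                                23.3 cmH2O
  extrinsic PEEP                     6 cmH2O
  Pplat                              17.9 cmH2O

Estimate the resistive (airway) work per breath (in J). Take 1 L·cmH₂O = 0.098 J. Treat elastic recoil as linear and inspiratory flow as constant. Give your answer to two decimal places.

0.20

With constant inspiratory flow the resistive pressure is constant at PIP − Pplat = 23.3 − 17.9 = 5.4 cmH2O, so resistive work = 5.4 × 0.370 = 1.998 L·cmH2O.
× 0.098 J/(L·cmH2O) → 0.1958 J.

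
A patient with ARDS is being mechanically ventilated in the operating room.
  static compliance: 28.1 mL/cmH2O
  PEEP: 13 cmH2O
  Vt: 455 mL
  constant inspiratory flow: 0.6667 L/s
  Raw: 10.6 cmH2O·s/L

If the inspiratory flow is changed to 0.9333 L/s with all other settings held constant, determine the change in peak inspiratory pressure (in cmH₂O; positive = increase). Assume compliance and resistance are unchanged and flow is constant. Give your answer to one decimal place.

2.8

PIP = Vt/C + R·V̇ + PEEP (constant-flow equation of motion).
Only the resistive term changes: ΔPIP = R × ΔV̇ = 10.6 × (0.9333 − 0.6667) = 10.6 × 0.2666 = 2.826 cmH2O.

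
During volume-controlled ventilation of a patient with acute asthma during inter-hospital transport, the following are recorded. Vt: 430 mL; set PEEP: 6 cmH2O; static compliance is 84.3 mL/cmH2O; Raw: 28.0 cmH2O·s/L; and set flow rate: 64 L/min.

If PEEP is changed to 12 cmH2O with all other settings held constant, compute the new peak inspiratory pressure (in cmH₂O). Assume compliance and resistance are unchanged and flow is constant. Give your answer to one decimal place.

Flow: 64 L/min ÷ 60 = 1.0667 L/s.
PIP = Vt/C + R·V̇ + PEEP (constant-flow equation of motion).
Only the baseline term changes: ΔPIP = ΔPEEP = 12 − 6 = 6.0 cmH2O.
Original PIP = 430/84.3 + 28.0×1.0667 + 6 = 40.968 cmH2O; new PIP = 40.968 + (6.0) = 46.968 cmH2O.

47.0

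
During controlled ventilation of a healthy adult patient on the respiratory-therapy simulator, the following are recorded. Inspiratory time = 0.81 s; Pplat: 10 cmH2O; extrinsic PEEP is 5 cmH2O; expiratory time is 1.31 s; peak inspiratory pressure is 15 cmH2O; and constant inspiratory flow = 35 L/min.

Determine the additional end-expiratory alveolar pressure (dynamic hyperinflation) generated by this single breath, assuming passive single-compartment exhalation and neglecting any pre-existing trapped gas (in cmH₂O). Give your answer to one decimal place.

Flow: 35 L/min ÷ 60 = 0.5833 L/s.
Vt = flow × Ti = 0.5833 L/s × 0.81 s × 1000 mL/L = 472.47 mL.
R = (PIP − Pplat)/V̇ = (15 − 10) / 0.5833 = 5.0/0.5833 = 8.572 cmH2O·s/L.
C = Vt/(Pplat − PEEP) = 472.47 / (10 − 5) = 472.47/5.0 = 94.494 mL/cmH2O.
τ = R × C = 8.572 × 0.09449 L/cmH2O = 0.81 s.
Fraction remaining = e^(−Te/τ) = e^(−1.31/0.81) = 0.1984; trapped volume = 472.47 × 0.1984 = 93.738 mL.
Additional alveolar pressure from trapping ≈ V_trapped / C = 93.738 / 94.494 = 0.992 cmH2O.

1.0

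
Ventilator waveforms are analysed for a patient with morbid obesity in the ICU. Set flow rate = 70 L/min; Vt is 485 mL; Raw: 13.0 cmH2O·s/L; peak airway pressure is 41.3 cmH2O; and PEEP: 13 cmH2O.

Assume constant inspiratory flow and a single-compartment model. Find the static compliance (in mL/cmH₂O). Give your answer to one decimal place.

Flow: 70 L/min ÷ 60 = 1.1667 L/s.
Equation of motion (constant flow): PIP = Vt/C + R·V̇ + PEEP.
Vt/C = PIP − R·V̇ − PEEP = 41.3 − 13.0×1.1667 − 13 = 41.3 − 15.167 − 13 = 13.133 cmH2O.
C = Vt / 13.133 = 485 / 13.133 = 36.93 mL/cmH2O.

36.9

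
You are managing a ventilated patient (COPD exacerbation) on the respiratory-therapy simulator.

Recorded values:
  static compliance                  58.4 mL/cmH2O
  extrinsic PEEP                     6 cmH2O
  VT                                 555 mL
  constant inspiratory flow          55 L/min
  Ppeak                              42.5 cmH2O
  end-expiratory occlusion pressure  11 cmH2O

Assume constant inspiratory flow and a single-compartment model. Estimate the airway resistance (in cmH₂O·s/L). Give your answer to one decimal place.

Flow: 55 L/min ÷ 60 = 0.9167 L/s.
Total PEEP = 11 cmH2O (set 6 + intrinsic 5); this is the baseline alveolar pressure.
Equation of motion (constant flow): PIP = Vt/C + R·V̇ + PEEP.
R·V̇ = PIP − Vt/C − PEEP = 42.5 − 555/58.4 − 11 = 42.5 − 9.503 − 11 = 21.997 cmH2O.
R = 21.997 / 0.9167 = 23.996 cmH2O·s/L.

24.0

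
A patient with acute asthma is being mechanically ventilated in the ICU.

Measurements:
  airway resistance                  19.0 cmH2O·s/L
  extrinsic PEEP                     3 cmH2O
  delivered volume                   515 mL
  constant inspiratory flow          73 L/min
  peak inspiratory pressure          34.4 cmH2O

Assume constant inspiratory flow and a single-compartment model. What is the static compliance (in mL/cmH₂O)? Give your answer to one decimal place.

Flow: 73 L/min ÷ 60 = 1.2167 L/s.
Equation of motion (constant flow): PIP = Vt/C + R·V̇ + PEEP.
Vt/C = PIP − R·V̇ − PEEP = 34.4 − 19.0×1.2167 − 3 = 34.4 − 23.117 − 3 = 8.283 cmH2O.
C = Vt / 8.283 = 515 / 8.283 = 62.176 mL/cmH2O.

62.2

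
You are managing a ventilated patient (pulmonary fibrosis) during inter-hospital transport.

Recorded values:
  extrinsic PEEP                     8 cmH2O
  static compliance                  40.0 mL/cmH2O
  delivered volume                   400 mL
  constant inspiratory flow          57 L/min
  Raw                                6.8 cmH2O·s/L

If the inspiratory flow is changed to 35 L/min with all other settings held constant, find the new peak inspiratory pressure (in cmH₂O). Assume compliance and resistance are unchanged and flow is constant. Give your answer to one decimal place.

Flow: 57 L/min ÷ 60 = 0.95 L/s.
New flow: 35 L/min ÷ 60 = 0.5833 L/s.
PIP = Vt/C + R·V̇ + PEEP (constant-flow equation of motion).
Only the resistive term changes: ΔPIP = R × ΔV̇ = 6.8 × (0.5833 − 0.95) = 6.8 × -0.3667 = -2.494 cmH2O.
Original PIP = 400/40.0 + 6.8×0.95 + 8 = 24.46 cmH2O; new PIP = 24.46 + (-2.494) = 21.966 cmH2O.

22.0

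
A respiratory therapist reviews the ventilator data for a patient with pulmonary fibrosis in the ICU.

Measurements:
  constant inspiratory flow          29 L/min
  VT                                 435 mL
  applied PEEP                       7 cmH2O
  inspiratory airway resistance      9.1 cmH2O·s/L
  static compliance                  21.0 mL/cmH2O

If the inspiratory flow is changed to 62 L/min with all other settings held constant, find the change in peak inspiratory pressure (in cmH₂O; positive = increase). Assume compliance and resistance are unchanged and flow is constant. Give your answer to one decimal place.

Flow: 29 L/min ÷ 60 = 0.4833 L/s.
New flow: 62 L/min ÷ 60 = 1.0333 L/s.
PIP = Vt/C + R·V̇ + PEEP (constant-flow equation of motion).
Only the resistive term changes: ΔPIP = R × ΔV̇ = 9.1 × (1.0333 − 0.4833) = 9.1 × 0.55 = 5.005 cmH2O.

5.0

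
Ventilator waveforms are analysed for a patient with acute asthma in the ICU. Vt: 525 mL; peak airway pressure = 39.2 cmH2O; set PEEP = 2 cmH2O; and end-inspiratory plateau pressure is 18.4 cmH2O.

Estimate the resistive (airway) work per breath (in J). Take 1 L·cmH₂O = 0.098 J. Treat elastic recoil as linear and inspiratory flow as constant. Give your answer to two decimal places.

With constant inspiratory flow the resistive pressure is constant at PIP − Pplat = 39.2 − 18.4 = 20.8 cmH2O, so resistive work = 20.8 × 0.525 = 10.92 L·cmH2O.
× 0.098 J/(L·cmH2O) → 1.07 J.

1.07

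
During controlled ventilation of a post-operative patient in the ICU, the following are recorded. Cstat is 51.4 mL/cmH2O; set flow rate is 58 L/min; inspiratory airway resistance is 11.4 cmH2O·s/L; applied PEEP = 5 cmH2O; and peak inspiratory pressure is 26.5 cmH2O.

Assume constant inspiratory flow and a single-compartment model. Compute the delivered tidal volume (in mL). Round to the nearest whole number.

Flow: 58 L/min ÷ 60 = 0.9667 L/s.
Equation of motion (constant flow): PIP = Vt/C + R·V̇ + PEEP.
Vt/C = PIP − R·V̇ − PEEP = 26.5 − 11.02 − 5 = 10.48 cmH2O.
Vt = C × 10.48 = 51.4 × 10.48 = 538.67 mL.

539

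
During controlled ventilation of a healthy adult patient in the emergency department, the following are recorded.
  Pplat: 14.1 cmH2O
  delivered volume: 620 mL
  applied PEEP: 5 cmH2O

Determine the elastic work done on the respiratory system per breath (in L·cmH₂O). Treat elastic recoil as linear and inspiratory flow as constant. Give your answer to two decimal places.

2.82

Elastic work ≈ ½ × (Pplat − PEEP) × Vt = 0.5 × (14.1 − 5) × 0.620 L = 0.5 × 9.1 × 0.620 = 2.821 L·cmH2O.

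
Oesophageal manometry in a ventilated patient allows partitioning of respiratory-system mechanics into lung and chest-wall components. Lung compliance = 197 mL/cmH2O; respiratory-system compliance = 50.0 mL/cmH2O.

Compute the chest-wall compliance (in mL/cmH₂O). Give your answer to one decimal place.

67.0

1/Ccw = 1/Crs − 1/CL.
1/Ccw = 1/50.0 − 1/197 = 0.01492.
Ccw = 67.024 mL/cmH2O.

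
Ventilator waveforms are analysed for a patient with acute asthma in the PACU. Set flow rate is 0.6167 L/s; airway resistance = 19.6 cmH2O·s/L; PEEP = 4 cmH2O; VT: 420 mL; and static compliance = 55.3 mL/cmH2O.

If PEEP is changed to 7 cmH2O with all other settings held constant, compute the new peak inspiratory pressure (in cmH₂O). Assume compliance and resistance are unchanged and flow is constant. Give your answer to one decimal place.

PIP = Vt/C + R·V̇ + PEEP (constant-flow equation of motion).
Only the baseline term changes: ΔPIP = ΔPEEP = 7 − 4 = 3.0 cmH2O.
Original PIP = 420/55.3 + 19.6×0.6167 + 4 = 23.682 cmH2O; new PIP = 23.682 + (3.0) = 26.682 cmH2O.

26.7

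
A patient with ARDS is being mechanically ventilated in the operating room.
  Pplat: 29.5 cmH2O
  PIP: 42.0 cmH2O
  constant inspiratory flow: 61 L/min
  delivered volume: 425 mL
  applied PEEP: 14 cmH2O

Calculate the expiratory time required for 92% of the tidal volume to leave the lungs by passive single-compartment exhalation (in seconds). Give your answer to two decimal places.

0.85

Flow: 61 L/min ÷ 60 = 1.0167 L/s.
R = (PIP − Pplat)/V̇ = (42.0 − 29.5) / 1.0167 = 12.5/1.0167 = 12.295 cmH2O·s/L.
C = Vt/(Pplat − PEEP) = 425.0 / (29.5 − 14) = 425.0/15.5 = 27.419 mL/cmH2O.
τ = R × C = 12.295 × 0.02742 L/cmH2O = 0.3371 s.
t = −τ·ln(1 − 0.92) = −0.3371·ln(0.08) = 0.8514 s.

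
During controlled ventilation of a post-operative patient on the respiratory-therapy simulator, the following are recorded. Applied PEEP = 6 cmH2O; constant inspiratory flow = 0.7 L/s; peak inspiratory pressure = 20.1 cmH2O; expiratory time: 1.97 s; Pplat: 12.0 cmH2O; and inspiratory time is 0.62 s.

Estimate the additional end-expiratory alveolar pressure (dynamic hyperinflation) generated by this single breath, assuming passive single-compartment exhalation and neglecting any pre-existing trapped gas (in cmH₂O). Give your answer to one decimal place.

Vt = flow × Ti = 0.7 L/s × 0.62 s × 1000 mL/L = 434.0 mL.
R = (PIP − Pplat)/V̇ = (20.1 − 12.0) / 0.7 = 8.1/0.7 = 11.571 cmH2O·s/L.
C = Vt/(Pplat − PEEP) = 434.0 / (12.0 − 6) = 434.0/6.0 = 72.333 mL/cmH2O.
τ = R × C = 11.571 × 0.07233 L/cmH2O = 0.8369 s.
Fraction remaining = e^(−Te/τ) = e^(−1.97/0.8369) = 0.095; trapped volume = 434.0 × 0.095 = 41.23 mL.
Additional alveolar pressure from trapping ≈ V_trapped / C = 41.23 / 72.333 = 0.57 cmH2O.

0.6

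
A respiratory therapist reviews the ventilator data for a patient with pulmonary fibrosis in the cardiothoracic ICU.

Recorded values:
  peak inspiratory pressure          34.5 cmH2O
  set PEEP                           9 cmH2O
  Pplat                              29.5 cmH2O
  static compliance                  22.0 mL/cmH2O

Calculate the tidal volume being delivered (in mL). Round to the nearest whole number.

451

Vt = Cstat × (Pplat − PEEP) = 22.0 × (29.5 − 9) = 22.0 × 20.5 = 451.0 mL.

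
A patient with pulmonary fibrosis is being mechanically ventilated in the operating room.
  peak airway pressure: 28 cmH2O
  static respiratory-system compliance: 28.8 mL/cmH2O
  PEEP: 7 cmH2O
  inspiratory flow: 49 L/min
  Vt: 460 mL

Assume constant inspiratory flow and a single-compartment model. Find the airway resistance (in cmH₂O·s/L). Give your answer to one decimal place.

Flow: 49 L/min ÷ 60 = 0.8167 L/s.
Equation of motion (constant flow): PIP = Vt/C + R·V̇ + PEEP.
R·V̇ = PIP − Vt/C − PEEP = 28 − 460/28.8 − 7 = 28 − 15.972 − 7 = 5.028 cmH2O.
R = 5.028 / 0.8167 = 6.156 cmH2O·s/L.

6.2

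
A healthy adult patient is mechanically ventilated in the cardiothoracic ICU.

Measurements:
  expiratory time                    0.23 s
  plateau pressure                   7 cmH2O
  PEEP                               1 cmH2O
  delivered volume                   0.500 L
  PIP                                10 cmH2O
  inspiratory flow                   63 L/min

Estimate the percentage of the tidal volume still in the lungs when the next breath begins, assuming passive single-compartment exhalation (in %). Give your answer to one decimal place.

38.1

Flow: 63 L/min ÷ 60 = 1.05 L/s.
R = (PIP − Pplat)/V̇ = (10 − 7) / 1.05 = 3.0/1.05 = 2.857 cmH2O·s/L.
C = Vt/(Pplat − PEEP) = 500.0 / (7 − 1) = 500.0/6.0 = 83.333 mL/cmH2O.
τ = R × C = 2.857 × 0.08333 L/cmH2O = 0.2381 s.
Fraction remaining at end-expiration = e^(−Te/τ) = e^(−0.23/0.2381) = 0.3806 → 38.06%.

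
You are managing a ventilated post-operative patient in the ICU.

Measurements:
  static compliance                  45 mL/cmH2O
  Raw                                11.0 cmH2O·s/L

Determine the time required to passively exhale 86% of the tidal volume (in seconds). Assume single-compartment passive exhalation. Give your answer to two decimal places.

0.97

τ = R × C = 11.0 × 45 mL/cmH2O = 11.0 × 0.045 L/cmH2O = 0.495 s.
Exhaled fraction f = 1 − e^(−t/τ) → t = −τ·ln(1 − f) = −0.495·ln(0.14) = 0.9732 s.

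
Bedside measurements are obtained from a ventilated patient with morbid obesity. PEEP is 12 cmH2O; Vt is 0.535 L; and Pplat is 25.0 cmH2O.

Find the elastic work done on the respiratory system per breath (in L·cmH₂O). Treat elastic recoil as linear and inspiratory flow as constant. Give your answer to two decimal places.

3.48

Elastic work ≈ ½ × (Pplat − PEEP) × Vt = 0.5 × (25.0 − 12) × 0.535 L = 0.5 × 13.0 × 0.535 = 3.478 L·cmH2O.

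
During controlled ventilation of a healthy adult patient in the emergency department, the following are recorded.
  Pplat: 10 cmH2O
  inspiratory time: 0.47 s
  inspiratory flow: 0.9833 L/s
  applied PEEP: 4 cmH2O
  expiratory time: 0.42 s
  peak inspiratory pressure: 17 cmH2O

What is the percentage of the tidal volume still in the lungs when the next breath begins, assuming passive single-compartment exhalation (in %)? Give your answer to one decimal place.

46.5

Vt = flow × Ti = 0.9833 L/s × 0.47 s × 1000 mL/L = 462.15 mL.
R = (PIP − Pplat)/V̇ = (17 − 10) / 0.9833 = 7.0/0.9833 = 7.119 cmH2O·s/L.
C = Vt/(Pplat − PEEP) = 462.15 / (10 − 4) = 462.15/6.0 = 77.025 mL/cmH2O.
τ = R × C = 7.119 × 0.07703 L/cmH2O = 0.5484 s.
Fraction remaining at end-expiration = e^(−Te/τ) = e^(−0.42/0.5484) = 0.4649 → 46.49%.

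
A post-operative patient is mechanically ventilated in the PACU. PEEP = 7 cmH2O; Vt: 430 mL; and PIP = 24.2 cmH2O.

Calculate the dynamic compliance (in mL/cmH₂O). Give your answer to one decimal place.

Dynamic compliance = Vt / (PIP − PEEP) = 430 / (24.2 − 7) = 430 / 17.2 = 25.0 mL/cmH2O.

25.0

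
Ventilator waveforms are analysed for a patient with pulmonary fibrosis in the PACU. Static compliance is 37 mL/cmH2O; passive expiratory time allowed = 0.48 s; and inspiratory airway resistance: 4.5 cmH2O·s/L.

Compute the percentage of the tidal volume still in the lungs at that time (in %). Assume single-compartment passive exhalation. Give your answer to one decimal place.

τ = R × C = 4.5 × 37 mL/cmH2O = 4.5 × 0.037 L/cmH2O = 0.1665 s.
Passive exhalation: V(t)/V₀ = e^(−t/τ) = e^(−0.48/0.1665) = 0.05597.
Fraction remaining = 0.05597 → 5.597%.

5.6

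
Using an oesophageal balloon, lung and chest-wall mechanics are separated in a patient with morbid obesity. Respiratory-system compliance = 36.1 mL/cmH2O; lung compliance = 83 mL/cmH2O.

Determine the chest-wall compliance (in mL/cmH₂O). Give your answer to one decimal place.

63.9

1/Ccw = 1/Crs − 1/CL.
1/Ccw = 1/36.1 − 1/83 = 0.01565.
Ccw = 63.898 mL/cmH2O.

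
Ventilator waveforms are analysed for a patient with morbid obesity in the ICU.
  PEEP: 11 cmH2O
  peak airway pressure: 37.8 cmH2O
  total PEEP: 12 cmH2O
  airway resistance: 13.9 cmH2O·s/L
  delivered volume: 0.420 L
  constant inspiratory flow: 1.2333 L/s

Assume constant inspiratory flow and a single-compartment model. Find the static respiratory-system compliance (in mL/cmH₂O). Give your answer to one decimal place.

48.5

Total PEEP = 12 cmH2O (set 11 + intrinsic 1); this is the baseline alveolar pressure.
Equation of motion (constant flow): PIP = Vt/C + R·V̇ + PEEP.
Vt/C = PIP − R·V̇ − PEEP = 37.8 − 13.9×1.2333 − 12 = 37.8 − 17.143 − 12 = 8.657 cmH2O.
C = Vt / 8.657 = 420 / 8.657 = 48.516 mL/cmH2O.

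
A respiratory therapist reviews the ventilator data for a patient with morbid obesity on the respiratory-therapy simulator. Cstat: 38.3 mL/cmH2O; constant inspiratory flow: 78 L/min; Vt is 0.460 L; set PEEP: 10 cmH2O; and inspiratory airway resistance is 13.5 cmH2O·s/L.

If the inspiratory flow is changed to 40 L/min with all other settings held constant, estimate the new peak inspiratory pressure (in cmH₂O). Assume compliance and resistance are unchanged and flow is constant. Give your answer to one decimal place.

31.0

Flow: 78 L/min ÷ 60 = 1.3 L/s.
New flow: 40 L/min ÷ 60 = 0.6667 L/s.
PIP = Vt/C + R·V̇ + PEEP (constant-flow equation of motion).
Only the resistive term changes: ΔPIP = R × ΔV̇ = 13.5 × (0.6667 − 1.3) = 13.5 × -0.6333 = -8.55 cmH2O.
Original PIP = 460/38.3 + 13.5×1.3 + 10 = 39.56 cmH2O; new PIP = 39.56 + (-8.55) = 31.01 cmH2O.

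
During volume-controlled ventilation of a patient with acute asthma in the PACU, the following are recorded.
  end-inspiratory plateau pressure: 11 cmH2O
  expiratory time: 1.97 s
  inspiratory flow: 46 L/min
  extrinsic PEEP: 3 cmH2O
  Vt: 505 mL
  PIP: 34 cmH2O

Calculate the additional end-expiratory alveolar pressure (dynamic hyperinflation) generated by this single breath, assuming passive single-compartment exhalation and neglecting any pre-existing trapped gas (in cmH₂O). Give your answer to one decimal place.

Flow: 46 L/min ÷ 60 = 0.7667 L/s.
R = (PIP − Pplat)/V̇ = (34 − 11) / 0.7667 = 23.0/0.7667 = 29.999 cmH2O·s/L.
C = Vt/(Pplat − PEEP) = 505.0 / (11 − 3) = 505.0/8.0 = 63.125 mL/cmH2O.
τ = R × C = 29.999 × 0.06313 L/cmH2O = 1.894 s.
Fraction remaining = e^(−Te/τ) = e^(−1.97/1.894) = 0.3534; trapped volume = 505.0 × 0.3534 = 178.47 mL.
Additional alveolar pressure from trapping ≈ V_trapped / C = 178.47 / 63.125 = 2.827 cmH2O.

2.8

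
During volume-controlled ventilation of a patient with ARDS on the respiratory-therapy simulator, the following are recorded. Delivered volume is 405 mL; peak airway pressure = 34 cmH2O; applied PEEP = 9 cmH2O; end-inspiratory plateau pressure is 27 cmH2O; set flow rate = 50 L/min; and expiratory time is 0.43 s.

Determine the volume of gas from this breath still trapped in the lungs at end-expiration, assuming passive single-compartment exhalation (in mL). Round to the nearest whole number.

Flow: 50 L/min ÷ 60 = 0.8333 L/s.
R = (PIP − Pplat)/V̇ = (34 − 27) / 0.8333 = 7.0/0.8333 = 8.4 cmH2O·s/L.
C = Vt/(Pplat − PEEP) = 405.0 / (27 − 9) = 405.0/18.0 = 22.5 mL/cmH2O.
τ = R × C = 8.4 × 0.0225 L/cmH2O = 0.189 s.
Fraction remaining = e^(−Te/τ) = e^(−0.43/0.189) = 0.1028.
Trapped volume = 405.0 × 0.1028 = 41.634 mL.

42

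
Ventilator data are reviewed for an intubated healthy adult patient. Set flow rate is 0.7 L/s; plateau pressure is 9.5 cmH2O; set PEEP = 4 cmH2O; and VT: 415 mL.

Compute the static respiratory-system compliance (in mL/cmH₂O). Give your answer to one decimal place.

75.5

Cstat = Vt / (Pplat − PEEP) = 415 / (9.5 − 4) = 415 / 5.5 = 75.455 mL/cmH2O.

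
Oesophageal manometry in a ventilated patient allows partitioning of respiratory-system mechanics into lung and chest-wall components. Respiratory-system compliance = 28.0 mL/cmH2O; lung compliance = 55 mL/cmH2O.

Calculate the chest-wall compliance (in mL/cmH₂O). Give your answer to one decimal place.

57.0

1/Ccw = 1/Crs − 1/CL.
1/Ccw = 1/28.0 − 1/55 = 0.01753.
Ccw = 57.045 mL/cmH2O.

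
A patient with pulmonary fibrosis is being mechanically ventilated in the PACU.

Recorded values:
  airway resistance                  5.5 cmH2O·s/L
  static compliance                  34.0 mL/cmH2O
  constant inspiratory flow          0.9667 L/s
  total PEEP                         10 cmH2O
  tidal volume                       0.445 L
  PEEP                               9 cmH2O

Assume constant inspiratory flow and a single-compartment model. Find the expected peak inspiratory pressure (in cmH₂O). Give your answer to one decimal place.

28.4

Total PEEP = 10 cmH2O (set 9 + intrinsic 1); this is the baseline alveolar pressure.
Equation of motion (constant flow): PIP = Vt/C + R·V̇ + PEEP.
PIP = 445/34.0 + 5.5×0.9667 + 10 = 13.088 + 5.317 + 10 = 28.405 cmH2O.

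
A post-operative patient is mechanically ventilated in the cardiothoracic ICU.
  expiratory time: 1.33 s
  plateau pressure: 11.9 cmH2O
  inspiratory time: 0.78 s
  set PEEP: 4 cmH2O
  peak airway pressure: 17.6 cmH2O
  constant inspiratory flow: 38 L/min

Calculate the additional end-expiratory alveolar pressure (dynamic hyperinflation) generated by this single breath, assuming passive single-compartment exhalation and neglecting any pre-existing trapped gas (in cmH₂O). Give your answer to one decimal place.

0.7

Flow: 38 L/min ÷ 60 = 0.6333 L/s.
Vt = flow × Ti = 0.6333 L/s × 0.78 s × 1000 mL/L = 493.97 mL.
R = (PIP − Pplat)/V̇ = (17.6 − 11.9) / 0.6333 = 5.7/0.6333 = 9.0 cmH2O·s/L.
C = Vt/(Pplat − PEEP) = 493.97 / (11.9 − 4) = 493.97/7.9 = 62.528 mL/cmH2O.
τ = R × C = 9.0 × 0.06253 L/cmH2O = 0.5628 s.
Fraction remaining = e^(−Te/τ) = e^(−1.33/0.5628) = 0.09412; trapped volume = 493.97 × 0.09412 = 46.492 mL.
Additional alveolar pressure from trapping ≈ V_trapped / C = 46.492 / 62.528 = 0.7435 cmH2O.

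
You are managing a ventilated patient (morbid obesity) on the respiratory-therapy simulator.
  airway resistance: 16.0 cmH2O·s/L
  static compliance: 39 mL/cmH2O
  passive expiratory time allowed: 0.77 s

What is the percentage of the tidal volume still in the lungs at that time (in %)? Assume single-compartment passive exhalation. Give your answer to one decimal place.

τ = R × C = 16.0 × 39 mL/cmH2O = 16.0 × 0.039 L/cmH2O = 0.624 s.
Passive exhalation: V(t)/V₀ = e^(−t/τ) = e^(−0.77/0.624) = 0.2911.
Fraction remaining = 0.2911 → 29.11%.

29.1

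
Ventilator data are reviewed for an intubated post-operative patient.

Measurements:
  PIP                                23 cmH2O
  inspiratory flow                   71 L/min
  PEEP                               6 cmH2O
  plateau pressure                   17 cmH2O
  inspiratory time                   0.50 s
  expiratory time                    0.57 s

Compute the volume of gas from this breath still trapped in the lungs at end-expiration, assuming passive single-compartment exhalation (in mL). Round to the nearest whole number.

73

Flow: 71 L/min ÷ 60 = 1.1833 L/s.
Vt = flow × Ti = 1.1833 L/s × 0.50 s × 1000 mL/L = 591.65 mL.
R = (PIP − Pplat)/V̇ = (23 − 17) / 1.1833 = 6.0/1.1833 = 5.071 cmH2O·s/L.
C = Vt/(Pplat − PEEP) = 591.65 / (17 − 6) = 591.65/11.0 = 53.786 mL/cmH2O.
τ = R × C = 5.071 × 0.05379 L/cmH2O = 0.2728 s.
Fraction remaining = e^(−Te/τ) = e^(−0.57/0.2728) = 0.1238.
Trapped volume = 591.65 × 0.1238 = 73.246 mL.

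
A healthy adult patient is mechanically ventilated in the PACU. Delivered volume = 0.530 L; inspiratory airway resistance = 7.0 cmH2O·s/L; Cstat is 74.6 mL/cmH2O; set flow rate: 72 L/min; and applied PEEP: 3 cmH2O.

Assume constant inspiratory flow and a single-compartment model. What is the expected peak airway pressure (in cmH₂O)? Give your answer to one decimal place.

Flow: 72 L/min ÷ 60 = 1.2 L/s.
Equation of motion (constant flow): PIP = Vt/C + R·V̇ + PEEP.
PIP = 530/74.6 + 7.0×1.2 + 3 = 7.105 + 8.4 + 3 = 18.505 cmH2O.

18.5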